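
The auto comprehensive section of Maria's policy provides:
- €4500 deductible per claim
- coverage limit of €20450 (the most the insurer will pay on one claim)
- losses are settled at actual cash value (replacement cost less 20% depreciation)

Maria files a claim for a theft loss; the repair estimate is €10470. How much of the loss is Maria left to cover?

€6594

Actual cash value after 20% depreciation: €10470 × 80% = €8376.
After the deductible, €8376 − €4500 = €3876 remains.
€3876 is within the €20450 limit, so the insurer pays €3876.
Out of pocket: €10470 − €3876 = €6594.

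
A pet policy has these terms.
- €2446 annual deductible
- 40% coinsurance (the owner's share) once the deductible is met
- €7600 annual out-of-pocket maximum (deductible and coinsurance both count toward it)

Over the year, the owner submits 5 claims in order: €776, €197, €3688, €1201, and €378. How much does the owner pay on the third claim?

€2359

Claim 1 — €776: entire amount goes to the deductible. Owner owes €776 (running OOP €776).
Claim 2 — €197: fully absorbed by the deductible. Owner owes €197 (running OOP €973).
Claim 3 — €3688: deductible takes €1473, €2215 remains; owner's 40% is €886. Cost to owner: €2359. OOP to date €3332.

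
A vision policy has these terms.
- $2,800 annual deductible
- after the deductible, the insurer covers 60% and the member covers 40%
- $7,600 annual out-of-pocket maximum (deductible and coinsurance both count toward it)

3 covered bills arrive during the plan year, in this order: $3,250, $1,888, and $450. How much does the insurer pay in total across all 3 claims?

Claim 1 ($3,250): $2,800 finishes the deductible; $450 goes to coinsurance; 40% of $450 = $180. Member owes $2,980 (running OOP $2,980). Insurer: $3,250 − $2,980 = $270.
Claim 2 ($1,888): 40% coinsurance on $1,888 = $755.20. Member pays $755.20; OOP now $3,735.20. Insurer: $1,888 − $755.20 = $1,132.80.
Claim 3 ($450): deductible already satisfied, so member's share is 40% × $450 = $180. Cost to member: $180. OOP to date $3,915.20. Plan pays $450 − $180 = $270.
Insurer total = bills − member's total = $5,588 − $3,915.20 = $1,672.80.

$1,672.80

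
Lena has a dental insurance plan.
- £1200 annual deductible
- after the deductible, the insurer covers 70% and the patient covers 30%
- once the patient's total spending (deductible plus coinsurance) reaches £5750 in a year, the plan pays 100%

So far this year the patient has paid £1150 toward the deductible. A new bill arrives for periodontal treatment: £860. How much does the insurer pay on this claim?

Remaining deductible: £1200 − £1150 = £50.
The remaining £810 (= £860 − £50) moves to coinsurance.
Patient's 30% share of £810 is £243.
That puts the patient's cost at £50 + £243 = £293 before any cap.
Cumulative spending £1150 + £293 = £1443 stays under the £5750 maximum.
The insurer covers the remainder: £860 − £293 = £567.

£567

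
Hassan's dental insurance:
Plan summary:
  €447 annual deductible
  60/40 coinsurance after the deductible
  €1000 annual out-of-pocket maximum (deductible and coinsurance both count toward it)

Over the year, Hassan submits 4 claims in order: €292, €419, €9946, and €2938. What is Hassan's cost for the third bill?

Claim 1 (€292): all of it applies to the deductible. Cost to patient: €292. OOP to date €292.
Claim 2 (€419): €155 finishes the deductible; €264 goes to coinsurance; coinsurance €264 × 40% = €105.60. Cost to patient: €260.60. OOP to date €552.60.
Claim 3 (€9946): deductible already satisfied, so patient's share is 40% × €9946 = €3978.40. Adding that to €552.60 gives €4531, past the €1000 cap; patient pays only €1000 − €552.60 = €447.40.

€447.40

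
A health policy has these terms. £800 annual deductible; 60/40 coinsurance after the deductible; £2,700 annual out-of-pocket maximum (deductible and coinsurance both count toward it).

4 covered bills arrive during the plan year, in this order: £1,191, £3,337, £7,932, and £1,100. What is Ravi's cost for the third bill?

£408.80

Claim 1 — £1,191: £800 to deductible, leaving £391; 40% of £391 = £156.40. Patient pays £956.40; OOP now £956.40.
Claim 2 — £3,337: deductible met; 40% of £3,337 = £1,334.80. Cost to patient: £1,334.80. OOP to date £2,291.20.
Claim 3 — £7,932: deductible met; 40% of £7,932 = £3,172.80. OOP would hit £5,464 > £2,700, so the cap limits the patient to £2,700 − £2,291.20 = £408.80.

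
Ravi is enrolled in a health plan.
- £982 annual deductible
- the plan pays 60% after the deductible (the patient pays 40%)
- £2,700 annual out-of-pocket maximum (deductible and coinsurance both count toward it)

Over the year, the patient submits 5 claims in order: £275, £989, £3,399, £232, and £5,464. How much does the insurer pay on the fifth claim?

£5,311.20

#1 (£275): all of it applies to the deductible. Cost to patient: £275. OOP to date £275. Plan pays £275 − £275 = £0.
#2 (£989): £707 finishes the deductible; £282 goes to coinsurance; patient's 40% is £112.80. Cost to patient: £819.80. OOP to date £1,094.80. Plan pays £989 − £819.80 = £169.20.
#3 (£3,399): deductible already satisfied, so patient's share is 40% × £3,399 = £1,359.60. Cost to patient: £1,359.60. OOP to date £2,454.40. Plan pays £3,399 − £1,359.60 = £2,039.40.
#4 (£232): deductible met; 40% of £232 = £92.80. Cost to patient: £92.80. OOP to date £2,547.20. Insurer: £232 − £92.80 = £139.20.
#5 (£5,464): deductible already satisfied, so patient's share is 40% × £5,464 = £2,185.60. That would push OOP to £4,732.80, over the £2,700 cap, so patient pays £2,700 − £2,547.20 = £152.80. Plan pays £5,464 − £152.80 = £5,311.20.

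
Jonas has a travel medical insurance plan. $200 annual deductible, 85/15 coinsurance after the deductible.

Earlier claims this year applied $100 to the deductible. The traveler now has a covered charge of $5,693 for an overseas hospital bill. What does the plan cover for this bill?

Deductible still to meet: $200 − $100 = $100.
The remaining $5,593 (= $5,693 − $100) moves to coinsurance.
Traveler's 15% share of $5,593 is $838.95.
That puts the traveler's cost at $100 + $838.95 = $938.95.
The plan picks up $5,693 − $938.95 = $4,754.05.

$4,754.05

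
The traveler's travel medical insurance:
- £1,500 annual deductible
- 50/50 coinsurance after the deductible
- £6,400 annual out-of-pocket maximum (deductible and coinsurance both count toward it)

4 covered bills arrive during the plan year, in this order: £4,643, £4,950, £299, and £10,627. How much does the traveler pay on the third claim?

Bill 1, £4,643: £1,500 finishes the deductible; £3,143 goes to coinsurance; traveler's 50% is £1,571.50. Cost to traveler: £3,071.50. OOP to date £3,071.50.
Bill 2, £4,950: deductible met; 50% of £4,950 = £2,475. Traveler pays £2,475; OOP now £5,546.50.
Bill 3, £299: deductible already satisfied, so traveler's share is 50% × £299 = £149.50. Cost to traveler: £149.50. OOP to date £5,696.

£149.50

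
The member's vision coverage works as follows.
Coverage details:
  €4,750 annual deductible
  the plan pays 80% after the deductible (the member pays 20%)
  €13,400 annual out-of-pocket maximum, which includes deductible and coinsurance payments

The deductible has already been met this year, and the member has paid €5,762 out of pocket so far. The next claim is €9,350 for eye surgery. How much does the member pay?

With the deductible met, the entire €9,350 is subject to coinsurance.
Coinsurance: €9,350 × 20% = €1,870.
Year-to-date out-of-pocket becomes €5,762 + €1,870 = €7,632, still under the €13,400 maximum, so no cap applies.

€1,870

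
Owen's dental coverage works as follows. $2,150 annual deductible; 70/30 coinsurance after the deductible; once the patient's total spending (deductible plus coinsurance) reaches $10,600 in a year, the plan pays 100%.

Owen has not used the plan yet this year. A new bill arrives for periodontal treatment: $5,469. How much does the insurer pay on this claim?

Deductible not yet touched, so the first $2,150 of the bill goes to the deductible.
That leaves $5,469 − $2,150 = $3,319 for coinsurance.
30% of $3,319 = $995.70 falls to the patient.
So the patient owes $2,150 + $995.70 = $3,145.70 before any cap.
Year-to-date out-of-pocket becomes $0 + $3,145.70 = $3,145.70, still under the $10,600 maximum, so no cap applies.
Insurer pays the balance: $5,469 − $3,145.70 = $2,323.30.

$2,323.30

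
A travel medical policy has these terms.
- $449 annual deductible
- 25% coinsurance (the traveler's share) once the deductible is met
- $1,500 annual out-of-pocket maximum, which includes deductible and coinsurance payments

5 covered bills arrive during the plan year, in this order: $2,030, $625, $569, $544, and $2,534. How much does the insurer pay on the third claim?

Claim 1 ($2,030): $449 finishes the deductible; $1,581 goes to coinsurance; traveler's 25% is $395.25. Traveler owes $844.25 (running OOP $844.25). Plan pays $2,030 − $844.25 = $1,185.75.
Claim 2 ($625): 25% coinsurance on $625 = $156.25. Traveler pays $156.25; OOP now $1,000.50. Plan pays $625 − $156.25 = $468.75.
Claim 3 ($569): deductible met; 25% of $569 = $142.25. Cost to traveler: $142.25. OOP to date $1,142.75. Plan pays $569 − $142.25 = $426.75.

$426.75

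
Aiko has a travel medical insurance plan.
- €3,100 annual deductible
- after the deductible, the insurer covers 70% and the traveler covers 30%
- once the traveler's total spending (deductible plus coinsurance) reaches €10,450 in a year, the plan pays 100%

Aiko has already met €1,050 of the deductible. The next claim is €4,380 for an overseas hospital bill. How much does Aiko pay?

Remaining deductible: €3,100 − €1,050 = €2,050.
After the €2,050 deductible portion, €4,380 − €2,050 = €2,330 is subject to coinsurance.
Coinsurance: €2,330 × 30% = €699.
That puts the traveler's cost at €2,050 + €699 = €2,749 before any cap.
Cumulative spending €1,050 + €2,749 = €3,799 stays under the €10,450 maximum.

€2,749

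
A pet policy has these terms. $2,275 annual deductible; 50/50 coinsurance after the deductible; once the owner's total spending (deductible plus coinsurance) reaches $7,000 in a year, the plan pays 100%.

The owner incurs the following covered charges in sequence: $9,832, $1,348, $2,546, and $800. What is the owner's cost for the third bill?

$272.50

Claim 1 — $9,832: $2,275 finishes the deductible; $7,557 goes to coinsurance; 50% of $7,557 = $3,778.50. Owner pays $6,053.50; OOP now $6,053.50.
Claim 2 — $1,348: deductible already satisfied, so owner's share is 50% × $1,348 = $674. Owner pays $674; OOP now $6,727.50.
Claim 3 — $2,546: 50% coinsurance on $2,546 = $1,273. OOP would hit $8,000.50 > $7,000, so the cap limits the owner to $7,000 − $6,727.50 = $272.50.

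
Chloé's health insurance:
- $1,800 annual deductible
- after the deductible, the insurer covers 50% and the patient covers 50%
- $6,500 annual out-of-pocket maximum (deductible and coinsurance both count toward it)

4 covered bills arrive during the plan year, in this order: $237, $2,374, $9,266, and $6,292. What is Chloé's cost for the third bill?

$4,294.50

Bill 1, $237: fully absorbed by the deductible. Patient pays $237; OOP now $237.
Bill 2, $2,374: deductible takes $1,563, $811 remains; patient's 50% is $405.50. Patient pays $1,968.50; OOP now $2,205.50.
Bill 3, $9,266: deductible already satisfied, so patient's share is 50% × $9,266 = $4,633. OOP would hit $6,838.50 > $6,500, so the cap limits the patient to $6,500 − $2,205.50 = $4,294.50.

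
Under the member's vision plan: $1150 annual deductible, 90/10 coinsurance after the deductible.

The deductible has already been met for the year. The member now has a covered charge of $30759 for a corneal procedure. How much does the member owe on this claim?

With the deductible met, the entire $30759 is subject to coinsurance.
Coinsurance: $30759 × 10% = $3075.90.

$3075.90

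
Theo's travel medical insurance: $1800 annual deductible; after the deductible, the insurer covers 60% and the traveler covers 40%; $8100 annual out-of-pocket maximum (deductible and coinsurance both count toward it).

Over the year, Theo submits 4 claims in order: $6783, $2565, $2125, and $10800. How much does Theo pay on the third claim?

Bill 1, $6783: $1800 to deductible, leaving $4983; 40% of $4983 = $1993.20. Traveler pays $3793.20; OOP now $3793.20.
Bill 2, $2565: deductible already satisfied, so traveler's share is 40% × $2565 = $1026. Cost to traveler: $1026. OOP to date $4819.20.
Bill 3, $2125: 40% coinsurance on $2125 = $850. Cost to traveler: $850. OOP to date $5669.20.

$850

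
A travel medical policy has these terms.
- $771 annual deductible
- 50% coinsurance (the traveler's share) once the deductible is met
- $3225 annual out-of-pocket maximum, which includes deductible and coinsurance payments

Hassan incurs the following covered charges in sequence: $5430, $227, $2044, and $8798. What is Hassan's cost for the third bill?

$11

Claim 1 ($5430): deductible takes $771, $4659 remains; traveler's 50% is $2329.50. Traveler pays $3100.50; OOP now $3100.50.
Claim 2 ($227): deductible met; 50% of $227 = $113.50. Traveler owes $113.50 (running OOP $3214).
Claim 3 ($2044): deductible already satisfied, so traveler's share is 50% × $2044 = $1022. OOP would hit $4236 > $3225, so the cap limits the traveler to $3225 − $3214 = $11.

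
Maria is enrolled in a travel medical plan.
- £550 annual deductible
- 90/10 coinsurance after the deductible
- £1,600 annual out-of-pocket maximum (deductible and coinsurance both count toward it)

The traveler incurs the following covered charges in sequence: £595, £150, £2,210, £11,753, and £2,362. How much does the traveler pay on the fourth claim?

£809.50

Bill 1, £595: deductible takes £550, £45 remains; 10% of £45 = £4.50. Traveler pays £554.50; OOP now £554.50.
Bill 2, £150: deductible met; 10% of £150 = £15. Cost to traveler: £15. OOP to date £569.50.
Bill 3, £2,210: deductible met; 10% of £2,210 = £221. Traveler pays £221; OOP now £790.50.
Bill 4, £11,753: deductible already satisfied, so traveler's share is 10% × £11,753 = £1,175.30. That would push OOP to £1,965.80, over the £1,600 cap, so traveler pays £1,600 − £790.50 = £809.50.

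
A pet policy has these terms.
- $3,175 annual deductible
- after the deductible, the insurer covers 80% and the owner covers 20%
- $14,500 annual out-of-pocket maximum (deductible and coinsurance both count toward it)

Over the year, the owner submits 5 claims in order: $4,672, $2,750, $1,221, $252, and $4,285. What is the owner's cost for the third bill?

Claim 1 ($4,672): $3,175 to deductible, leaving $1,497; 20% of $1,497 = $299.40. Cost to owner: $3,474.40. OOP to date $3,474.40.
Claim 2 ($2,750): deductible met; 20% of $2,750 = $550. Owner pays $550; OOP now $4,024.40.
Claim 3 ($1,221): deductible already satisfied, so owner's share is 20% × $1,221 = $244.20. Cost to owner: $244.20. OOP to date $4,268.60.

$244.20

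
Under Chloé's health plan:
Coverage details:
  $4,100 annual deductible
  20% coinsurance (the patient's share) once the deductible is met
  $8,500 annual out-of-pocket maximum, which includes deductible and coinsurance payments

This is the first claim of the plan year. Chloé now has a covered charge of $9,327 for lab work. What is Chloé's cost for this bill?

$5,145.40

Nothing has been paid toward the $4,100 deductible, so the first $4,100 of this charge is applied there.
After the $4,100 deductible portion, $9,327 − $4,100 = $5,227 is subject to coinsurance.
Coinsurance: $5,227 × 20% = $1,045.40.
So the patient owes $4,100 + $1,045.40 = $5,145.40 before any cap.
Year-to-date out-of-pocket becomes $0 + $5,145.40 = $5,145.40, still under the $8,500 maximum, so no cap applies.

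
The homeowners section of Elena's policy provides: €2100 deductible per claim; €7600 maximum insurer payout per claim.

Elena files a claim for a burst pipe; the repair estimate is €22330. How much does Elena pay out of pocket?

Subtract the deductible: €22330 − €2100 = €20230.
The €7600 per-incident cap binds; insurer pays €7600.
Out of pocket: €22330 − €7600 = €14730.

€14730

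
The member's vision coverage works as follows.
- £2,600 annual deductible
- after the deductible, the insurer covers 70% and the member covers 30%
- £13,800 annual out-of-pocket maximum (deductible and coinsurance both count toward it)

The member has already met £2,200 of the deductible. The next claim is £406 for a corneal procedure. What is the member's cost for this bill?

Remaining deductible: £2,600 − £2,200 = £400.
The remaining £6 (= £406 − £400) moves to coinsurance.
30% of £6 = £1.80 falls to the member.
So the member owes £400 + £1.80 = £401.80 before any cap.
Total out-of-pocket so far would be £2,200 + £401.80 = £2,601.80, below the £13,800 cap — no reduction.

£401.80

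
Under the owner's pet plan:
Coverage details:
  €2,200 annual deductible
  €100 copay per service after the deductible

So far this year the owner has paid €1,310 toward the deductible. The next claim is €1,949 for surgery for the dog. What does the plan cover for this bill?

Remaining deductible: €2,200 − €1,310 = €890.
After the €890 deductible portion, €1,949 − €890 = €1,059 is subject to the copay.
Copay on this service: €100.
So the owner owes €890 + €100 = €990.
The plan picks up €1,949 − €990 = €959.

€959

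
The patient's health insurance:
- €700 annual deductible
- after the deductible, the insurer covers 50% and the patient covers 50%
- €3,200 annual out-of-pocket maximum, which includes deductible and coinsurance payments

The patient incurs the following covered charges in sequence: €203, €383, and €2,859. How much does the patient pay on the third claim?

Bill 1, €203: entire amount goes to the deductible. Cost to patient: €203. OOP to date €203.
Bill 2, €383: entire amount goes to the deductible. Cost to patient: €383. OOP to date €586.
Bill 3, €2,859: deductible takes €114, €2,745 remains; patient's 50% is €1,372.50. Patient owes €1,486.50 (running OOP €2,072.50).

€1,486.50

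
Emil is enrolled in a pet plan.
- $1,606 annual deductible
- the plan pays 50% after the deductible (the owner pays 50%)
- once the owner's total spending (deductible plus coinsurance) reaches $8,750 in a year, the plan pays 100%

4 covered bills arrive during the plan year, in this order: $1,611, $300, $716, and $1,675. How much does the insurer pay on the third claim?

Bill 1, $1,611: $1,606 to deductible, leaving $5; coinsurance $5 × 50% = $2.50. Owner owes $1,608.50 (running OOP $1,608.50). Insurer: $1,611 − $1,608.50 = $2.50.
Bill 2, $300: deductible met; 50% of $300 = $150. Owner pays $150; OOP now $1,758.50. Insurer: $300 − $150 = $150.
Bill 3, $716: 50% coinsurance on $716 = $358. Owner owes $358 (running OOP $2,116.50). Insurer: $716 − $358 = $358.

$358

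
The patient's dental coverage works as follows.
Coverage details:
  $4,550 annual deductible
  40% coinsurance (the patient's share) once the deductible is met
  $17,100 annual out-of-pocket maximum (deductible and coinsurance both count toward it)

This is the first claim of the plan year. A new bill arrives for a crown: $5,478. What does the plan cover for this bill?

$556.80

The full $4,550 deductible is still open; $4,550 of this bill applies to it.
That leaves $5,478 − $4,550 = $928 for coinsurance.
40% of $928 = $371.20 falls to the patient.
That puts the patient's cost at $4,550 + $371.20 = $4,921.20 before any cap.
Year-to-date out-of-pocket becomes $0 + $4,921.20 = $4,921.20, still under the $17,100 maximum, so no cap applies.
The plan picks up $5,478 − $4,921.20 = $556.80.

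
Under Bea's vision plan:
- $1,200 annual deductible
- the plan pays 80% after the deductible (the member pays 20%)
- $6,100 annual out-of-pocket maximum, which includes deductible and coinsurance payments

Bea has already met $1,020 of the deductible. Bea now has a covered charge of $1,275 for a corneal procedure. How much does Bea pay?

Deductible still to meet: $1,200 − $1,020 = $180.
That leaves $1,275 − $180 = $1,095 for coinsurance.
20% of $1,095 = $219 falls to the member.
That puts the member's cost at $180 + $219 = $399 before any cap.
Cumulative spending $1,020 + $399 = $1,419 stays under the $6,100 maximum.

$399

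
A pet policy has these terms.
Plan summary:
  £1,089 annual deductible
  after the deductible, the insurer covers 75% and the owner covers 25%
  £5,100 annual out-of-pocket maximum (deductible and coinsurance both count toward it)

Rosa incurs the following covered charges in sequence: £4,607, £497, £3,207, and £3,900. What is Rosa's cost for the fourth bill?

£975

Claim 1 (£4,607): £1,089 finishes the deductible; £3,518 goes to coinsurance; owner's 25% is £879.50. Owner pays £1,968.50; OOP now £1,968.50.
Claim 2 (£497): deductible already satisfied, so owner's share is 25% × £497 = £124.25. Owner pays £124.25; OOP now £2,092.75.
Claim 3 (£3,207): deductible met; 25% of £3,207 = £801.75. Owner pays £801.75; OOP now £2,894.50.
Claim 4 (£3,900): deductible already satisfied, so owner's share is 25% × £3,900 = £975. Owner owes £975 (running OOP £3,869.50).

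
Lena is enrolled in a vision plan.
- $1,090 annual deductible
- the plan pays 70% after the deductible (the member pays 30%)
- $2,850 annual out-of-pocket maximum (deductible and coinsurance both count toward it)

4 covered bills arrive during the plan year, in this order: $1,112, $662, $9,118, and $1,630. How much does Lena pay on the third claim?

Claim 1 — $1,112: $1,090 finishes the deductible; $22 goes to coinsurance; member's 30% is $6.60. Member pays $1,096.60; OOP now $1,096.60.
Claim 2 — $662: 30% coinsurance on $662 = $198.60. Cost to member: $198.60. OOP to date $1,295.20.
Claim 3 — $9,118: 30% coinsurance on $9,118 = $2,735.40. That would push OOP to $4,030.60, over the $2,850 cap, so member pays $2,850 − $1,295.20 = $1,554.80.

$1,554.80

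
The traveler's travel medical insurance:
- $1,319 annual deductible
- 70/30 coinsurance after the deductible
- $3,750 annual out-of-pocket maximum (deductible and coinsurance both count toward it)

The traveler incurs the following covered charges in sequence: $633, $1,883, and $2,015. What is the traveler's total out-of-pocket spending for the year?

$2,282.60

Bill 1, $633: all of it applies to the deductible. Traveler pays $633; OOP now $633.
Bill 2, $1,883: deductible takes $686, $1,197 remains; traveler's 30% is $359.10. Traveler owes $1,045.10 (running OOP $1,678.10).
Bill 3, $2,015: 30% coinsurance on $2,015 = $604.50. Cost to traveler: $604.50. OOP to date $2,282.60.
Summing the traveler's payments: $633 + $1,045.10 + $604.50 = $2,282.60.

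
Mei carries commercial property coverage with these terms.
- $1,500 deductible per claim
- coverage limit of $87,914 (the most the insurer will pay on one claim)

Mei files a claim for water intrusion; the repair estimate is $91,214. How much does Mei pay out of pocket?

$3,300

After the deductible, $91,214 − $1,500 = $89,714 remains.
Since $89,714 > $87,914, the payout is capped at $87,914.
Out of pocket: $91,214 − $87,914 = $3,300.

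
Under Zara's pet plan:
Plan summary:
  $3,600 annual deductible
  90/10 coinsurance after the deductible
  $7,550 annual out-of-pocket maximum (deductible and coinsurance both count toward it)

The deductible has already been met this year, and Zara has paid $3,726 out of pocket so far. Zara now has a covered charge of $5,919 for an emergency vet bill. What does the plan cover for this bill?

The deductible is already satisfied, so the full bill goes to coinsurance.
Owner's 10% share of $5,919 is $591.90.
Total out-of-pocket so far would be $3,726 + $591.90 = $4,317.90, below the $7,550 cap — no reduction.
Insurer pays the balance: $5,919 − $591.90 = $5,327.10.

$5,327.10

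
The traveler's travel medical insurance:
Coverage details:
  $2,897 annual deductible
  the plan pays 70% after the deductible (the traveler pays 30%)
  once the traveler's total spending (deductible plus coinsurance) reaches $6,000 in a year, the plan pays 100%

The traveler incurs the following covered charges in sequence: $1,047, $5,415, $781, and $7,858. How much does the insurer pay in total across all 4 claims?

Bill 1, $1,047: all of it applies to the deductible. Traveler pays $1,047; OOP now $1,047. Plan pays $1,047 − $1,047 = $0.
Bill 2, $5,415: deductible takes $1,850, $3,565 remains; 30% of $3,565 = $1,069.50. Traveler owes $2,919.50 (running OOP $3,966.50). Insurer: $5,415 − $2,919.50 = $2,495.50.
Bill 3, $781: deductible met; 30% of $781 = $234.30. Traveler owes $234.30 (running OOP $4,200.80). Plan pays $781 − $234.30 = $546.70.
Bill 4, $7,858: deductible met; 30% of $7,858 = $2,357.40. That would push OOP to $6,558.20, over the $6,000 cap, so traveler pays $6,000 − $4,200.80 = $1,799.20. Plan pays $7,858 − $1,799.20 = $6,058.80.
Insurer total: $0 + $2,495.50 + $546.70 + $6,058.80 = $9,101.

$9,101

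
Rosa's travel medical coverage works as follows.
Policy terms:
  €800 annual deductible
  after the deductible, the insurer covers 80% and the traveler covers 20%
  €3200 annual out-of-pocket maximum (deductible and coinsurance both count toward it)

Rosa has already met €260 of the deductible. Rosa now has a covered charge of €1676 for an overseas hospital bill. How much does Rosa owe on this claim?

€767.20

Remaining deductible: €800 − €260 = €540.
That leaves €1676 − €540 = €1136 for coinsurance.
Traveler's 20% share of €1136 is €227.20.
Traveler responsibility before any cap: €540 + €227.20 = €767.20.
Year-to-date out-of-pocket becomes €260 + €767.20 = €1027.20, still under the €3200 maximum, so no cap applies.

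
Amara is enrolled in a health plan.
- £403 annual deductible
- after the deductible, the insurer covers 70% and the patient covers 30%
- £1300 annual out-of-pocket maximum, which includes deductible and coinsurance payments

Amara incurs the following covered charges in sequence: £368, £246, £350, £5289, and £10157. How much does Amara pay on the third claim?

Claim 1 — £368: all of it applies to the deductible. Cost to patient: £368. OOP to date £368.
Claim 2 — £246: deductible takes £35, £211 remains; coinsurance £211 × 30% = £63.30. Cost to patient: £98.30. OOP to date £466.30.
Claim 3 — £350: deductible already satisfied, so patient's share is 30% × £350 = £105. Patient owes £105 (running OOP £571.30).

£105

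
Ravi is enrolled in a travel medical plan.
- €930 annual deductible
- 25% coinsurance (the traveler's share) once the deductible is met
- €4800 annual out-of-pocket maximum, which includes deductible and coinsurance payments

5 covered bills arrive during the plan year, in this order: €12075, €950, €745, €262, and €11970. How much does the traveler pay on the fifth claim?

Claim 1 (€12075): €930 finishes the deductible; €11145 goes to coinsurance; traveler's 25% is €2786.25. Cost to traveler: €3716.25. OOP to date €3716.25.
Claim 2 (€950): 25% coinsurance on €950 = €237.50. Traveler owes €237.50 (running OOP €3953.75).
Claim 3 (€745): deductible met; 25% of €745 = €186.25. Traveler pays €186.25; OOP now €4140.
Claim 4 (€262): deductible met; 25% of €262 = €65.50. Traveler owes €65.50 (running OOP €4205.50).
Claim 5 (€11970): deductible met; 25% of €11970 = €2992.50. Adding that to €4205.50 gives €7198, past the €4800 cap; traveler pays only €4800 − €4205.50 = €594.50.

€594.50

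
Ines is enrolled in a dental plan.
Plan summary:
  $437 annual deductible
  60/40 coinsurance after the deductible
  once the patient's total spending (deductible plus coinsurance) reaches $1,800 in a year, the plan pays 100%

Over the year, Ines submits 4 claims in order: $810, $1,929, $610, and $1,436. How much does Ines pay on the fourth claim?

$198.20

Claim 1 ($810): $437 to deductible, leaving $373; 40% of $373 = $149.20. Patient owes $586.20 (running OOP $586.20).
Claim 2 ($1,929): deductible met; 40% of $1,929 = $771.60. Patient pays $771.60; OOP now $1,357.80.
Claim 3 ($610): 40% coinsurance on $610 = $244. Patient pays $244; OOP now $1,601.80.
Claim 4 ($1,436): 40% coinsurance on $1,436 = $574.40. That would push OOP to $2,176.20, over the $1,800 cap, so patient pays $1,800 − $1,601.80 = $198.20.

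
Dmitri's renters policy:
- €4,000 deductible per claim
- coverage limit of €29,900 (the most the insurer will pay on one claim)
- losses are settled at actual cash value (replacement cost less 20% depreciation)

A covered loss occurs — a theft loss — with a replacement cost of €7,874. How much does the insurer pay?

Actual cash value after 20% depreciation: €7,874 × 80% = €6,299.20.
Less the €4,000 deductible: €6,299.20 − €4,000 = €2,299.20.
€2,299.20 ≤ €29,900, so the limit doesn't bind; insurer pays €2,299.20.

€2,299.20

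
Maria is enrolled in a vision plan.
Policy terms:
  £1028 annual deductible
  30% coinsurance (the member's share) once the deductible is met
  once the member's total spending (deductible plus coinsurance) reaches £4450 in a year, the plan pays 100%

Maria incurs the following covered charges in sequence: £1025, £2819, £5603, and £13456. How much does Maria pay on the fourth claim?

£896.30

Bill 1, £1025: all of it applies to the deductible. Member pays £1025; OOP now £1025.
Bill 2, £2819: £3 finishes the deductible; £2816 goes to coinsurance; member's 30% is £844.80. Member pays £847.80; OOP now £1872.80.
Bill 3, £5603: deductible already satisfied, so member's share is 30% × £5603 = £1680.90. Member pays £1680.90; OOP now £3553.70.
Bill 4, £13456: deductible met; 30% of £13456 = £4036.80. That would push OOP to £7590.50, over the £4450 cap, so member pays £4450 − £3553.70 = £896.30.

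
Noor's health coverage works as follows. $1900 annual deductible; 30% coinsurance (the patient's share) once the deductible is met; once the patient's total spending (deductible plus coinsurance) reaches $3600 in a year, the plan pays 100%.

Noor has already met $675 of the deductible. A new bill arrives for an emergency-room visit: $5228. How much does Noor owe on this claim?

$2425.90

Remaining deductible: $1900 − $675 = $1225.
That leaves $5228 − $1225 = $4003 for coinsurance.
30% of $4003 = $1200.90 falls to the patient.
So the patient owes $1225 + $1200.90 = $2425.90 before any cap.
Total out-of-pocket so far would be $675 + $2425.90 = $3100.90, below the $3600 cap — no reduction.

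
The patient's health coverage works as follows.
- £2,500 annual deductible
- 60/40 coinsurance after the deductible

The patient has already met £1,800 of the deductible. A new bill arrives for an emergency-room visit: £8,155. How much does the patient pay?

£1,800 of the £2,500 deductible is already met, leaving £700.
The remaining £7,455 (= £8,155 − £700) moves to coinsurance.
40% of £7,455 = £2,982 falls to the patient.
Patient responsibility: £700 + £2,982 = £3,682.

£3,682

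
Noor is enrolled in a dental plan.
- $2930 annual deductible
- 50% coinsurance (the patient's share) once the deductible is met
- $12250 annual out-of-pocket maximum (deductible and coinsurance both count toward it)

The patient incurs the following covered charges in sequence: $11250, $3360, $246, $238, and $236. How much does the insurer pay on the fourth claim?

$119

Bill 1, $11250: $2930 finishes the deductible; $8320 goes to coinsurance; 50% of $8320 = $4160. Patient pays $7090; OOP now $7090. Plan pays $11250 − $7090 = $4160.
Bill 2, $3360: deductible met; 50% of $3360 = $1680. Patient pays $1680; OOP now $8770. Plan pays $3360 − $1680 = $1680.
Bill 3, $246: deductible met; 50% of $246 = $123. Patient pays $123; OOP now $8893. Insurer: $246 − $123 = $123.
Bill 4, $238: 50% coinsurance on $238 = $119. Patient pays $119; OOP now $9012. Insurer: $238 − $119 = $119.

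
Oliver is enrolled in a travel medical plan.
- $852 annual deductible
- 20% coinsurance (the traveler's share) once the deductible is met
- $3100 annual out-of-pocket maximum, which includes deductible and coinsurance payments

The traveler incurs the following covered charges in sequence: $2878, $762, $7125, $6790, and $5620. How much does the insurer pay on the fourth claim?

Claim 1 — $2878: $852 finishes the deductible; $2026 goes to coinsurance; traveler's 20% is $405.20. Traveler owes $1257.20 (running OOP $1257.20). Insurer: $2878 − $1257.20 = $1620.80.
Claim 2 — $762: deductible already satisfied, so traveler's share is 20% × $762 = $152.40. Cost to traveler: $152.40. OOP to date $1409.60. Insurer: $762 − $152.40 = $609.60.
Claim 3 — $7125: deductible met; 20% of $7125 = $1425. Traveler owes $1425 (running OOP $2834.60). Plan pays $7125 − $1425 = $5700.
Claim 4 — $6790: deductible met; 20% of $6790 = $1358. That would push OOP to $4192.60, over the $3100 cap, so traveler pays $3100 − $2834.60 = $265.40. Insurer: $6790 − $265.40 = $6524.60.

$6524.60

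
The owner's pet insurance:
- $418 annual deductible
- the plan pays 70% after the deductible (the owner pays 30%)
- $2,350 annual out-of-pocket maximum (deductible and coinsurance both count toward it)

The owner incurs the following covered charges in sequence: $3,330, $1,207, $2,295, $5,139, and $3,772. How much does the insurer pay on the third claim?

$1,606.50

Bill 1, $3,330: $418 to deductible, leaving $2,912; coinsurance $2,912 × 30% = $873.60. Owner pays $1,291.60; OOP now $1,291.60. Insurer: $3,330 − $1,291.60 = $2,038.40.
Bill 2, $1,207: deductible met; 30% of $1,207 = $362.10. Owner owes $362.10 (running OOP $1,653.70). Insurer: $1,207 − $362.10 = $844.90.
Bill 3, $2,295: deductible already satisfied, so owner's share is 30% × $2,295 = $688.50. Owner owes $688.50 (running OOP $2,342.20). Plan pays $2,295 − $688.50 = $1,606.50.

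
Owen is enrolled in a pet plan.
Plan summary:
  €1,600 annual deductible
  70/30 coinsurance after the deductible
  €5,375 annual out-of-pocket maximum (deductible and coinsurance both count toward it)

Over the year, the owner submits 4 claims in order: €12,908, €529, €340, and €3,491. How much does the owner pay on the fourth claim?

Claim 1 — €12,908: €1,600 to deductible, leaving €11,308; 30% of €11,308 = €3,392.40. Owner pays €4,992.40; OOP now €4,992.40.
Claim 2 — €529: 30% coinsurance on €529 = €158.70. Owner owes €158.70 (running OOP €5,151.10).
Claim 3 — €340: deductible met; 30% of €340 = €102. Cost to owner: €102. OOP to date €5,253.10.
Claim 4 — €3,491: deductible met; 30% of €3,491 = €1,047.30. Adding that to €5,253.10 gives €6,300.40, past the €5,375 cap; owner pays only €5,375 − €5,253.10 = €121.90.

€121.90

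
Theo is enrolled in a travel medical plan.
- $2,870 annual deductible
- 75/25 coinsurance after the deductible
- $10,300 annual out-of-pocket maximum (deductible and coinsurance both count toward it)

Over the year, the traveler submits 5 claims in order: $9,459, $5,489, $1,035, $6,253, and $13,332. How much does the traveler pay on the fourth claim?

$1,563.25

Claim 1 ($9,459): $2,870 to deductible, leaving $6,589; traveler's 25% is $1,647.25. Traveler pays $4,517.25; OOP now $4,517.25.
Claim 2 ($5,489): 25% coinsurance on $5,489 = $1,372.25. Traveler owes $1,372.25 (running OOP $5,889.50).
Claim 3 ($1,035): deductible already satisfied, so traveler's share is 25% × $1,035 = $258.75. Traveler pays $258.75; OOP now $6,148.25.
Claim 4 ($6,253): deductible met; 25% of $6,253 = $1,563.25. Traveler pays $1,563.25; OOP now $7,711.50.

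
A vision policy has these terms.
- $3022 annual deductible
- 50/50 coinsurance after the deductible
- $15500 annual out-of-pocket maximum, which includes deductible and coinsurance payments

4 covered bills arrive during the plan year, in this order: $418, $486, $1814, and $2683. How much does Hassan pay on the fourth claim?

#1 ($418): fully absorbed by the deductible. Member owes $418 (running OOP $418).
#2 ($486): fully absorbed by the deductible. Cost to member: $486. OOP to date $904.
#3 ($1814): fully absorbed by the deductible. Member owes $1814 (running OOP $2718).
#4 ($2683): deductible takes $304, $2379 remains; member's 50% is $1189.50. Cost to member: $1493.50. OOP to date $4211.50.

$1493.50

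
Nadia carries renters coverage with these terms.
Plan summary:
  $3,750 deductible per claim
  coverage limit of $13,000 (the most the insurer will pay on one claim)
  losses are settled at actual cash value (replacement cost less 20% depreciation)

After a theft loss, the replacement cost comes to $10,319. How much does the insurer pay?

$4,505.20

Actual cash value after 20% depreciation: $10,319 × 80% = $8,255.20.
Subtract the deductible: $8,255.20 − $3,750 = $4,505.20.
$4,505.20 is within the $13,000 limit, so the insurer pays $4,505.20.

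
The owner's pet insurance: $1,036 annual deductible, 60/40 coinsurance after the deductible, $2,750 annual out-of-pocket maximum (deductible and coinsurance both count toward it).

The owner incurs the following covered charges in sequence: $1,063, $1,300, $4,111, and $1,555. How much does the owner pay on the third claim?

#1 ($1,063): $1,036 finishes the deductible; $27 goes to coinsurance; coinsurance $27 × 40% = $10.80. Cost to owner: $1,046.80. OOP to date $1,046.80.
#2 ($1,300): deductible already satisfied, so owner's share is 40% × $1,300 = $520. Cost to owner: $520. OOP to date $1,566.80.
#3 ($4,111): 40% coinsurance on $4,111 = $1,644.40. OOP would hit $3,211.20 > $2,750, so the cap limits the owner to $2,750 − $1,566.80 = $1,183.20.

$1,183.20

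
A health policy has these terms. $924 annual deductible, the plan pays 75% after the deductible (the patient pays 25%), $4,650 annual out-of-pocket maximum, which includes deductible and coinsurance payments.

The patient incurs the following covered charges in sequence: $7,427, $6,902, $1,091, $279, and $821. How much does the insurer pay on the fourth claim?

#1 ($7,427): $924 to deductible, leaving $6,503; 25% of $6,503 = $1,625.75. Cost to patient: $2,549.75. OOP to date $2,549.75. Insurer: $7,427 − $2,549.75 = $4,877.25.
#2 ($6,902): 25% coinsurance on $6,902 = $1,725.50. Patient pays $1,725.50; OOP now $4,275.25. Plan pays $6,902 − $1,725.50 = $5,176.50.
#3 ($1,091): deductible met; 25% of $1,091 = $272.75. Patient owes $272.75 (running OOP $4,548). Plan pays $1,091 − $272.75 = $818.25.
#4 ($279): deductible met; 25% of $279 = $69.75. Patient owes $69.75 (running OOP $4,617.75). Plan pays $279 − $69.75 = $209.25.

$209.25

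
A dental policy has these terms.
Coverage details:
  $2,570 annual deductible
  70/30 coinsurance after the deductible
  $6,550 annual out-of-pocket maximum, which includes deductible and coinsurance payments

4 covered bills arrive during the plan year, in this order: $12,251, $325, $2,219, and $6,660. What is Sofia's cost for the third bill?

$665.70

#1 ($12,251): $2,570 finishes the deductible; $9,681 goes to coinsurance; 30% of $9,681 = $2,904.30. Patient owes $5,474.30 (running OOP $5,474.30).
#2 ($325): 30% coinsurance on $325 = $97.50. Cost to patient: $97.50. OOP to date $5,571.80.
#3 ($2,219): deductible met; 30% of $2,219 = $665.70. Patient owes $665.70 (running OOP $6,237.50).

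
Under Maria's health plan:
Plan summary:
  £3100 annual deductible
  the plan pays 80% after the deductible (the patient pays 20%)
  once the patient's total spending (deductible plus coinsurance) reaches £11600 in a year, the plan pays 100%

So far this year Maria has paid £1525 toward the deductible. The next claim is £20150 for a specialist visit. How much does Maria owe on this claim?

£5290

£1525 of the £3100 deductible is already met, leaving £1575.
That leaves £20150 − £1575 = £18575 for coinsurance.
Patient's 20% share of £18575 is £3715.
Patient responsibility before any cap: £1575 + £3715 = £5290.
Total out-of-pocket so far would be £1525 + £5290 = £6815, below the £11600 cap — no reduction.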